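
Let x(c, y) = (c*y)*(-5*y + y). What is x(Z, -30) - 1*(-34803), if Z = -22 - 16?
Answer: 171603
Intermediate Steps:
Z = -38
x(c, y) = -4*c*y² (x(c, y) = (c*y)*(-4*y) = -4*c*y²)
x(Z, -30) - 1*(-34803) = -4*(-38)*(-30)² - 1*(-34803) = -4*(-38)*900 + 34803 = 136800 + 34803 = 171603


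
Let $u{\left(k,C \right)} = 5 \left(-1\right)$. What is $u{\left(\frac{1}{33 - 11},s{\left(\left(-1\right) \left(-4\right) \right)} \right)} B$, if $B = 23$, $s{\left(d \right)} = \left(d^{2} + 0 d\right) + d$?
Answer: $-115$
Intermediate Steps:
$s{\left(d \right)} = d + d^{2}$ ($s{\left(d \right)} = \left(d^{2} + 0\right) + d = d^{2} + d = d + d^{2}$)
$u{\left(k,C \right)} = -5$
$u{\left(\frac{1}{33 - 11},s{\left(\left(-1\right) \left(-4\right) \right)} \right)} B = \left(-5\right) 23 = -115$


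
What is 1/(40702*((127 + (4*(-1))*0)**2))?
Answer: 1/656482558 ≈ 1.5233e-9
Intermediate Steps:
1/(40702*((127 + (4*(-1))*0)**2)) = 1/(40702*((127 - 4*0)**2)) = 1/(40702*((127 + 0)**2)) = 1/(40702*(127**2)) = (1/40702)/16129 = (1/40702)*(1/16129) = 1/656482558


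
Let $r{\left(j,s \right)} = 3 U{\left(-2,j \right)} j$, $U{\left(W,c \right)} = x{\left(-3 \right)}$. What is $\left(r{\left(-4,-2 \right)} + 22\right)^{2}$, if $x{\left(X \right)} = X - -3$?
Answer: $484$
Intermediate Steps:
$x{\left(X \right)} = 3 + X$ ($x{\left(X \right)} = X + 3 = 3 + X$)
$U{\left(W,c \right)} = 0$ ($U{\left(W,c \right)} = 3 - 3 = 0$)
$r{\left(j,s \right)} = 0$ ($r{\left(j,s \right)} = 3 \cdot 0 j = 0 j = 0$)
$\left(r{\left(-4,-2 \right)} + 22\right)^{2} = \left(0 + 22\right)^{2} = 22^{2} = 484$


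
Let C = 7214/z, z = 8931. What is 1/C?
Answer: 8931/7214 ≈ 1.2380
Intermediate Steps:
C = 7214/8931 ≈ 0.80775
1/C = 1/(7214/8931) = 8931/7214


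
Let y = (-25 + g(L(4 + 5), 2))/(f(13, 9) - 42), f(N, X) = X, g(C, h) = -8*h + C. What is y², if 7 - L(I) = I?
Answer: 1849/1089 ≈ 1.6979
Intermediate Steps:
L(I) = 7 - I
g(C, h) = C - 8*h
y = 43/33 (y = (-25 + ((7 - (4 + 5)) - 8*2))/(9 - 42) = (-25 + ((7 - 1*9) - 16))/(-33) = (-25 + ((7 - 9) - 16))*(-1/33) = (-25 + (-2 - 16))*(-1/33) = (-25 - 18)*(-1/33) = -43*(-1/33) = 43/33 ≈ 1.3030)
y² = (43/33)² = 1849/1089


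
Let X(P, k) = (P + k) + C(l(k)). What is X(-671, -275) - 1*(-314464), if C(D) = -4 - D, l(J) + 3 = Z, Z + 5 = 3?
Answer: 313519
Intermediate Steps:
Z = -2 (Z = -5 + 3 = -2)
l(J) = -5 (l(J) = -3 - 2 = -5)
X(P, k) = 1 + P + k (X(P, k) = (P + k) + (-4 - 1*(-5)) = (P + k) + (-4 + 5) = (P + k) + 1 = 1 + P + k)
X(-671, -275) - 1*(-314464) = (1 - 671 - 275) - 1*(-314464) = -945 + 314464 = 313519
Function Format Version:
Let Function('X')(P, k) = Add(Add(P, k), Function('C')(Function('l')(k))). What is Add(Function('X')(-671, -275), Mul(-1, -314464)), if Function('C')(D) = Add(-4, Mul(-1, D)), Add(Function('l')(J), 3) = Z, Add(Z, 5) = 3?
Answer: 313519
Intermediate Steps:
Z = -2 (Z = Add(-5, 3) = -2)
Function('l')(J) = -5 (Function('l')(J) = Add(-3, -2) = -5)
Function('X')(P, k) = Add(1, P, k) (Function('X')(P, k) = Add(Add(P, k), Add(-4, Mul(-1, -5))) = Add(Add(P, k), Add(-4, 5)) = Add(Add(P, k), 1) = Add(1, P, k))
Add(Function('X')(-671, -275), Mul(-1, -314464)) = Add(Add(1, -671, -275), Mul(-1, -314464)) = Add(-945, 314464) = 313519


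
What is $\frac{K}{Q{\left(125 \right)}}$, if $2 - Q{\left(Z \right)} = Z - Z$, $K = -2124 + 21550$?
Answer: $9713$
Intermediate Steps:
$K = 19426$
$Q{\left(Z \right)} = 2$ ($Q{\left(Z \right)} = 2 - \left(Z - Z\right) = 2 - 0 = 2 + 0 = 2$)
$\frac{K}{Q{\left(125 \right)}} = \frac{19426}{2} = 19426 \cdot \frac{1}{2} = 9713$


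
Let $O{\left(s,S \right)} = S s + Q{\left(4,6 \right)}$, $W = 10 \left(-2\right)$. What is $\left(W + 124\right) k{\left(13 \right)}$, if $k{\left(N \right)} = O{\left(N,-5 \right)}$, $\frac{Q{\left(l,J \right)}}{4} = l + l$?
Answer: $-3432$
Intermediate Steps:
$Q{\left(l,J \right)} = 8 l$ ($Q{\left(l,J \right)} = 4 \left(l + l\right) = 4 \cdot 2 l = 8 l$)
$W = -20$
$O{\left(s,S \right)} = 32 + S s$ ($O{\left(s,S \right)} = S s + 8 \cdot 4 = S s + 32 = 32 + S s$)
$k{\left(N \right)} = 32 - 5 N$
$\left(W + 124\right) k{\left(13 \right)} = \left(-20 + 124\right) \left(32 - 65\right) = 104 \left(32 - 65\right) = 104 \left(-33\right) = -3432$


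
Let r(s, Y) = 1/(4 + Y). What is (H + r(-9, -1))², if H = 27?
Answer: 6724/9 ≈ 747.11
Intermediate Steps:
(H + r(-9, -1))² = (27 + 1/(4 - 1))² = (27 + 1/3)² = (27 + ⅓)² = (82/3)² = 6724/9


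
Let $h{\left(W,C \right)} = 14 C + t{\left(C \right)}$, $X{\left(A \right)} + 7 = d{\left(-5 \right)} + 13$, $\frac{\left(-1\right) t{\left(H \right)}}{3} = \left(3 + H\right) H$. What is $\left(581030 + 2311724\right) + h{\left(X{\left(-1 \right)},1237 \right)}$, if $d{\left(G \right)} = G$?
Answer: $-1691568$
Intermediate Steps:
$t{\left(H \right)} = - 3 H \left(3 + H\right)$ ($t{\left(H \right)} = - 3 \left(3 + H\right) H = - 3 H \left(3 + H\right)$)
$X{\left(A \right)} = 1$ ($X{\left(A \right)} = -7 + \left(-5 + 13\right) = -7 + 8 = 1$)
$h{\left(W,C \right)} = 14 C - 3 C \left(3 + C\right)$
$\left(581030 + 2311724\right) + h{\left(X{\left(-1 \right)},1237 \right)} = \left(581030 + 2311724\right) + 1237 \left(5 - 3711\right) = 2892754 + 1237 \left(5 - 3711\right) = 2892754 + 1237 \left(-3706\right) = 2892754 - 4584322 = -1691568$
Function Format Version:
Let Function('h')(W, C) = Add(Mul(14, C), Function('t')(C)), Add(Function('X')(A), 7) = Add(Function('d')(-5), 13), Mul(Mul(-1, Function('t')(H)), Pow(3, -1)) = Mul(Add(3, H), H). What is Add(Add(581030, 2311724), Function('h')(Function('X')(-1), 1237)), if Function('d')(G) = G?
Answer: -1691568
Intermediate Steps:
Function('t')(H) = Mul(-3, H, Add(3, H)) (Function('t')(H) = Mul(-3, Mul(Add(3, H), H)) = Mul(-3, Mul(H, Add(3, H))) = Mul(-3, H, Add(3, H)))
Function('X')(A) = 1 (Function('X')(A) = Add(-7, Add(-5, 13)) = Add(-7, 8) = 1)
Function('h')(W, C) = Add(Mul(14, C), Mul(-3, C, Add(3, C)))
Add(Add(581030, 2311724), Function('h')(Function('X')(-1), 1237)) = Add(Add(581030, 2311724), Mul(1237, Add(5, Mul(-3, 1237)))) = Add(2892754, Mul(1237, Add(5, -3711))) = Add(2892754, Mul(1237, -3706)) = Add(2892754, -4584322) = -1691568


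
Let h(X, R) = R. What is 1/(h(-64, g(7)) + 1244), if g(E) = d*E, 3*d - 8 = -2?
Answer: 1/1258 ≈ 0.00079491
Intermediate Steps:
d = 2 (d = 8/3 + (⅓)*(-2) = 8/3 - ⅔ = 2)
g(E) = 2*E
1/(h(-64, g(7)) + 1244) = 1/(2*7 + 1244) = 1/(14 + 1244) = 1/1258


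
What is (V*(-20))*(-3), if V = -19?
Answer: -1140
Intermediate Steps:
(V*(-20))*(-3) = -19*(-20)*(-3) = 380*(-3) = -1140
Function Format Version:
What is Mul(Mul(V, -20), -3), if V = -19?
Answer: -1140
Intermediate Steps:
Mul(Mul(V, -20), -3) = Mul(Mul(-19, -20), -3) = Mul(380, -3) = -1140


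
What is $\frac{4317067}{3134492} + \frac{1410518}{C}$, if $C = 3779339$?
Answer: $\frac{20736917065569}{11846307860788} \approx 1.7505$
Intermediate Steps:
$\frac{4317067}{3134492} + \frac{1410518}{C} = \frac{4317067}{3134492} + \frac{1410518}{3779339} = \frac{20736917065569}{11846307860788}$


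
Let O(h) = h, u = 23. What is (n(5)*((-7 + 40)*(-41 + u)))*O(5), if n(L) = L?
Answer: -14850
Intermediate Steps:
(n(5)*((-7 + 40)*(-41 + u)))*O(5) = (5*((-7 + 40)*(-41 + 23)))*5 = (5*(33*(-18)))*5 = (5*(-594))*5 = -2970*5 = -14850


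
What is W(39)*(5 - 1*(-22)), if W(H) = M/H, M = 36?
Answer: 324/13 ≈ 24.923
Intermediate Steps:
W(H) = 36/H
W(39)*(5 - 1*(-22)) = (36/39)*(5 - 1*(-22)) = (36*(1/39))*(5 + 22) = (12/13)*27 = 324/13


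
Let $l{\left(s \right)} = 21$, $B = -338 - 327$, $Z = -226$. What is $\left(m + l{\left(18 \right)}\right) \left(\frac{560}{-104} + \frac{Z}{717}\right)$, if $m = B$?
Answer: $\frac{34214432}{9321} \approx 3670.7$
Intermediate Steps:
$B = -665$ ($B = -338 - 327 = -665$)
$m = -665$
$\left(m + l{\left(18 \right)}\right) \left(\frac{560}{-104} + \frac{Z}{717}\right) = \left(-665 + 21\right) \left(\frac{560}{-104} - \frac{226}{717}\right) = - 644 \left(560 \left(- \frac{1}{104}\right) - \frac{226}{717}\right) = - 644 \left(- \frac{70}{13} - \frac{226}{717}\right) = \left(-644\right) \left(- \frac{53128}{9321}\right) = \frac{34214432}{9321}$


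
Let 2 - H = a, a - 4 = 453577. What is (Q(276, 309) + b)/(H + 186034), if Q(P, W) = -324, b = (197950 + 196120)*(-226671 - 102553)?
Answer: 129737302004/267545 ≈ 4.8492e+5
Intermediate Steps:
b = -129737301680 (b = 394070*(-329224) = -129737301680)
a = 453581 (a = 4 + 453577 = 453581)
H = -453579 (H = 2 - 1*453581 = 2 - 453581 = -453579)
(Q(276, 309) + b)/(H + 186034) = (-324 - 129737301680)/(-453579 + 186034) = -129737302004/(-267545) = -129737302004*(-1/267545) = 129737302004/267545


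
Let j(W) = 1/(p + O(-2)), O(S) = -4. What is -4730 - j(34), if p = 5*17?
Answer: -383131/81 ≈ -4730.0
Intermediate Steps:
p = 85
j(W) = 1/81 (j(W) = 1/(85 - 4) = 1/81)
-4730 - j(34) = -4730 - 1*1/81 = -4730 - 1/81 = -383131/81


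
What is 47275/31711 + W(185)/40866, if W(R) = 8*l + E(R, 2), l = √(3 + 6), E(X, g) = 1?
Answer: 1932732925/1295901726 ≈ 1.4914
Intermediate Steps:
l = 3 (l = √9 = 3)
W(R) = 25 (W(R) = 8*3 + 1 = 24 + 1 = 25)
47275/31711 + W(185)/40866 = 47275/31711 + 25/40866 = 1932732925/1295901726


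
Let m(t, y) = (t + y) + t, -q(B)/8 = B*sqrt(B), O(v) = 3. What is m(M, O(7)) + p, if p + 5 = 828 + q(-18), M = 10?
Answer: 846 + 432*I*sqrt(2) ≈ 846.0 + 610.94*I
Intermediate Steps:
q(B) = -8*B**(3/2) (q(B) = -8*B*sqrt(B) = -8*B**(3/2))
m(t, y) = y + 2*t
p = 823 + 432*I*sqrt(2) (p = -5 + (828 - (-432)*I*sqrt(2)) = -5 + (828 + 432*I*sqrt(2)) = 823 + 432*I*sqrt(2) ≈ 823.0 + 610.94*I)
m(M, O(7)) + p = (3 + 2*10) + (823 + 432*I*sqrt(2)) = (3 + 20) + (823 + 432*I*sqrt(2)) = 23 + (823 + 432*I*sqrt(2)) = 846 + 432*I*sqrt(2)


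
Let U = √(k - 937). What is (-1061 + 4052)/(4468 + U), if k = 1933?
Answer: 3340947/4990507 - 2991*√249/9981014 ≈ 0.66473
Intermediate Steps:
U = 2*√249 (U = √(1933 - 937) = √996 = 2*√249 ≈ 31.559)
(-1061 + 4052)/(4468 + U) = (-1061 + 4052)/(4468 + 2*√249) = 2991/(4468 + 2*√249)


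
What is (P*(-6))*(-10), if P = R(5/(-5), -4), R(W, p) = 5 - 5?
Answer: 0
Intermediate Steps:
R(W, p) = 0
P = 0
(P*(-6))*(-10) = (0*(-6))*(-10) = 0*(-10) = 0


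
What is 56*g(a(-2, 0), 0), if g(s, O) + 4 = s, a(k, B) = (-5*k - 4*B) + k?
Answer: 224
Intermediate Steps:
a(k, B) = -4*B - 4*k
g(s, O) = -4 + s
56*g(a(-2, 0), 0) = 56*(-4 + (-4*0 - 4*(-2))) = 56*(-4 + (0 + 8)) = 56*(-4 + 8) = 56*4 = 224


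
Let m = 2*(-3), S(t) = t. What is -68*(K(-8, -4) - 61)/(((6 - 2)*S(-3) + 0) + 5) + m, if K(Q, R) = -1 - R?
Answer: -3986/7 ≈ -569.43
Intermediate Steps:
m = -6
-68*(K(-8, -4) - 61)/(((6 - 2)*S(-3) + 0) + 5) + m = -68*((-1 - 1*(-4)) - 61)/(((6 - 2)*(-3) + 0) + 5) - 6 = -68*((-1 + 4) - 61)/((4*(-3) + 0) + 5) - 6 = -68*(3 - 61)/((-12 + 0) + 5) - 6 = -(-3944)/(-12 + 5) - 6 = -(-3944)/(-7) - 6 = -(-3944)*(-1)/7 - 6 = -68*58/7 - 6 = -3944/7 - 6 = -3986/7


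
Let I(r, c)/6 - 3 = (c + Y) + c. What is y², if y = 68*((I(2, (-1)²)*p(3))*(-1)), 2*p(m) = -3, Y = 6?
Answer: 45319824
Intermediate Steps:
p(m) = -3/2 (p(m) = (½)*(-3) = -3/2)
I(r, c) = 54 + 12*c (I(r, c) = 18 + 6*((c + 6) + c) = 18 + 6*((6 + c) + c) = 18 + 6*(6 + 2*c) = 18 + (36 + 12*c) = 54 + 12*c)
y = 6732 (y = 68*(((54 + 12*(-1)²)*(-3/2))*(-1)) = 68*(((54 + 12*1)*(-3/2))*(-1)) = 68*(((54 + 12)*(-3/2))*(-1)) = 68*((66*(-3/2))*(-1)) = 68*(-99*(-1)) = 68*99 = 6732)
y² = 6732² = 45319824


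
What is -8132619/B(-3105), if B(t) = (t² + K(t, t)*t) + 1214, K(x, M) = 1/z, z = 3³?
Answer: -8132619/9642124 ≈ -0.84345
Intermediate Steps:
z = 27
K(x, M) = 1/27
B(t) = 1214 + t² + t/27 (B(t) = (t² + t/27) + 1214 = 1214 + t² + t/27)
-8132619/B(-3105) = -8132619/(1214 + (-3105)² + (1/27)*(-3105)) = -8132619/(1214 + 9641025 - 115) = -8132619/9642124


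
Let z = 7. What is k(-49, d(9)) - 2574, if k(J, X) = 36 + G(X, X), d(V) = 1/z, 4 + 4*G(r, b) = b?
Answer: -71091/28 ≈ -2539.0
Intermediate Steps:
G(r, b) = -1 + b/4
d(V) = ⅐ (d(V) = 1/7 = ⅐)
k(J, X) = 35 + X/4 (k(J, X) = 36 + (-1 + X/4) = 35 + X/4)
k(-49, d(9)) - 2574 = (35 + (¼)*(⅐)) - 2574 = (35 + 1/28) - 2574 = 981/28 - 2574 = -71091/28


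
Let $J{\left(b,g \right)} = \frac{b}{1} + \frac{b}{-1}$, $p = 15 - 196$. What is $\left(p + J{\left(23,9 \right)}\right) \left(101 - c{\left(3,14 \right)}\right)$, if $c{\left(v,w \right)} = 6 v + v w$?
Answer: $-7421$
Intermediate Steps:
$p = -181$ ($p = 15 - 196 = -181$)
$J{\left(b,g \right)} = 0$ ($J{\left(b,g \right)} = b 1 + b \left(-1\right) = b - b = 0$)
$\left(p + J{\left(23,9 \right)}\right) \left(101 - c{\left(3,14 \right)}\right) = \left(-181 + 0\right) \left(101 - 3 \left(6 + 14\right)\right) = - 181 \left(101 - 3 \cdot 20\right) = - 181 \left(101 - 60\right) = \left(-181\right) 41 = -7421$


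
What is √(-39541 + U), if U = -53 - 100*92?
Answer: I*√48794 ≈ 220.89*I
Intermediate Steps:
U = -9253 (U = -53 - 9200 = -9253)
√(-39541 + U) = √(-39541 - 9253) = √(-48794) = I*√48794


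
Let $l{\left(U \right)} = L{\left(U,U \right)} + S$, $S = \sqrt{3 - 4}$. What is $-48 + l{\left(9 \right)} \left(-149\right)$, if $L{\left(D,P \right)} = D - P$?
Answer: $-48 - 149 i \approx -48.0 - 149.0 i$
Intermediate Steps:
$S = i$ ($S = \sqrt{3 - 4} = \sqrt{-1} = i \approx 1.0 i$)
$l{\left(U \right)} = i$ ($l{\left(U \right)} = \left(U - U\right) + i = 0 + i = i$)
$-48 + l{\left(9 \right)} \left(-149\right) = -48 + i \left(-149\right) = -48 - 149 i$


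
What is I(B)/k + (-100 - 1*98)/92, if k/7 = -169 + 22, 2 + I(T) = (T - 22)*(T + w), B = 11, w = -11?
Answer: -101779/47334 ≈ -2.1502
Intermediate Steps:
I(T) = -2 + (-22 + T)*(-11 + T) (I(T) = -2 + (T - 22)*(T - 11) = -2 + (-22 + T)*(-11 + T))
k = -1029 (k = 7*(-169 + 22) = 7*(-147) = -1029)
I(B)/k + (-100 - 1*98)/92 = (240 + 11**2 - 33*11)/(-1029) + (-100 - 1*98)/92 = (240 + 121 - 363)*(-1/1029) + (-100 - 98)*(1/92) = -2*(-1/1029) - 198*1/92 = 2/1029 - 99/46 = -101779/47334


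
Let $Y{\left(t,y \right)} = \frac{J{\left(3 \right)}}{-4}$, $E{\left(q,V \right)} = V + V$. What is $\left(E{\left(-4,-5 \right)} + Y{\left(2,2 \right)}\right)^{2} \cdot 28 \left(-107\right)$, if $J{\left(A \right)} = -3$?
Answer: $- \frac{1025381}{4} \approx -2.5635 \cdot 10^{5}$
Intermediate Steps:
$E{\left(q,V \right)} = 2 V$
$Y{\left(t,y \right)} = \frac{3}{4}$ ($Y{\left(t,y \right)} = - \frac{3}{-4} = \left(-3\right) \left(- \frac{1}{4}\right) = \frac{3}{4}$)
$\left(E{\left(-4,-5 \right)} + Y{\left(2,2 \right)}\right)^{2} \cdot 28 \left(-107\right) = \left(2 \left(-5\right) + \frac{3}{4}\right)^{2} \cdot 28 \left(-107\right) = \left(-10 + \frac{3}{4}\right)^{2} \cdot 28 \left(-107\right) = \left(- \frac{37}{4}\right)^{2} \cdot 28 \left(-107\right) = \frac{1369}{16} \cdot 28 \left(-107\right) = \frac{9583}{4} \left(-107\right) = - \frac{1025381}{4}$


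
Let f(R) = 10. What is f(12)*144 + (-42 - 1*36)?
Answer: 1362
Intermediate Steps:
f(12)*144 + (-42 - 1*36) = 10*144 + (-42 - 1*36) = 1440 + (-42 - 36) = 1440 - 78 = 1362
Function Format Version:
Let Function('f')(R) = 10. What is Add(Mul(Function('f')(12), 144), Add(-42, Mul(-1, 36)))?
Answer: 1362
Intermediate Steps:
Add(Mul(Function('f')(12), 144), Add(-42, Mul(-1, 36))) = Add(Mul(10, 144), Add(-42, Mul(-1, 36))) = Add(1440, Add(-42, -36)) = Add(1440, -78) = 1362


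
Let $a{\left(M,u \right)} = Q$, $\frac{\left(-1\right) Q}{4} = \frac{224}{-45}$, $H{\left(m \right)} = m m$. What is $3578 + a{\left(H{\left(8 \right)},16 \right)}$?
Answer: $\frac{161906}{45} \approx 3597.9$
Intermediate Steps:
$H{\left(m \right)} = m^{2}$
$Q = \frac{896}{45}$ ($Q = - 4 \frac{224}{-45} = - 4 \cdot 224 \left(- \frac{1}{45}\right) = \left(-4\right) \left(- \frac{224}{45}\right) = \frac{896}{45} \approx 19.911$)
$a{\left(M,u \right)} = \frac{896}{45}$
$3578 + a{\left(H{\left(8 \right)},16 \right)} = 3578 + \frac{896}{45} = \frac{161906}{45}$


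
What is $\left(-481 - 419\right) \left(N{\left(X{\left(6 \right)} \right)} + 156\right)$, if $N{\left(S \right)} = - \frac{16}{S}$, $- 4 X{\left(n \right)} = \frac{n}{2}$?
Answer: $-159600$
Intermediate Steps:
$X{\left(n \right)} = - \frac{n}{8}$ ($X{\left(n \right)} = - \frac{n \frac{1}{2}}{4} = - \frac{\frac{1}{2} n}{4} = - \frac{n}{8}$)
$\left(-481 - 419\right) \left(N{\left(X{\left(6 \right)} \right)} + 156\right) = \left(-481 - 419\right) \left(- \frac{16}{\left(- \frac{1}{8}\right) 6} + 156\right) = - 900 \left(- \frac{16}{- \frac{3}{4}} + 156\right) = - 900 \left(\left(-16\right) \left(- \frac{4}{3}\right) + 156\right) = - 900 \left(\frac{64}{3} + 156\right) = \left(-900\right) \frac{532}{3} = -159600$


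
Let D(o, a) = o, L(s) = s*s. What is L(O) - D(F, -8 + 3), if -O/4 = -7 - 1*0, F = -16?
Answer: 800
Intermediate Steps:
O = 28 (O = -4*(-7 - 1*0) = -4*(-7 + 0) = -4*(-7) = 28)
L(s) = s²
L(O) - D(F, -8 + 3) = 28² - 1*(-16) = 784 + 16 = 800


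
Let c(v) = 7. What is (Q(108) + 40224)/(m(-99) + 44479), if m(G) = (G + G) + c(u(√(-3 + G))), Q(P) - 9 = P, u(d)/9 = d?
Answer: 40341/44288 ≈ 0.91088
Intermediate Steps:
u(d) = 9*d
Q(P) = 9 + P
m(G) = 7 + 2*G (m(G) = (G + G) + 7 = 2*G + 7 = 7 + 2*G)
(Q(108) + 40224)/(m(-99) + 44479) = ((9 + 108) + 40224)/((7 + 2*(-99)) + 44479) = (117 + 40224)/((7 - 198) + 44479) = 40341/(-191 + 44479) = 40341/44288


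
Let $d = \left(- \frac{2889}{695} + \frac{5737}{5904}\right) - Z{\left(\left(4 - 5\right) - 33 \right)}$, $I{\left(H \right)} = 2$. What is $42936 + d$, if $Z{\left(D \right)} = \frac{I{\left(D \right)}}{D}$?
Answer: $\frac{2994815234143}{69755760} \approx 42933.0$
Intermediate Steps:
$Z{\left(D \right)} = \frac{2}{D}$
$d = - \frac{218077217}{69755760}$ ($d = \left(- \frac{2889}{695} + \frac{5737}{5904}\right) - \frac{2}{\left(4 - 5\right) - 33} = \left(\left(-2889\right) \frac{1}{695} + 5737 \cdot \frac{1}{5904}\right) - \frac{2}{-1 - 33} = \left(- \frac{2889}{695} + \frac{5737}{5904}\right) - \frac{2}{-34} = - \frac{13069441}{4103280} - 2 \left(- \frac{1}{34}\right) = - \frac{13069441}{4103280} - - \frac{1}{17} = - \frac{13069441}{4103280} + \frac{1}{17} = - \frac{218077217}{69755760} \approx -3.1263$)
$42936 + d = 42936 - \frac{218077217}{69755760} = \frac{2994815234143}{69755760}$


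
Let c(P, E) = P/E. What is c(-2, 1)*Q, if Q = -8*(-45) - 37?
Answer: -646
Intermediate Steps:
Q = 323 (Q = 360 - 37 = 323)
c(-2, 1)*Q = -2/1*323 = -2*1*323 = -2*323 = -646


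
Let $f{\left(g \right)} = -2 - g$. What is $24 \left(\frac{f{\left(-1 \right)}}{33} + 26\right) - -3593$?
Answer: $\frac{46379}{11} \approx 4216.3$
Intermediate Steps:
$24 \left(\frac{f{\left(-1 \right)}}{33} + 26\right) - -3593 = 24 \left(\frac{-2 - -1}{33} + 26\right) - -3593 = 24 \left(\left(-2 + 1\right) \frac{1}{33} + 26\right) + 3593 = 24 \left(\left(-1\right) \frac{1}{33} + 26\right) + 3593 = 24 \left(- \frac{1}{33} + 26\right) + 3593 = 24 \cdot \frac{857}{33} + 3593 = \frac{6856}{11} + 3593 = \frac{46379}{11}$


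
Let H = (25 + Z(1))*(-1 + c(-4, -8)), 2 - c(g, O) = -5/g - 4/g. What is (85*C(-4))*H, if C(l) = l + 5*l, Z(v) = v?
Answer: 66300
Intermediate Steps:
C(l) = 6*l
c(g, O) = 2 + 9/g (c(g, O) = 2 - (-5/g - 4/g) = 2 - (-9)/g = 2 + 9/g)
H = -65/2 (H = (25 + 1)*(-1 + (2 + 9/(-4))) = 26*(-1 + (2 + 9*(-¼))) = 26*(-1 + (2 - 9/4)) = 26*(-1 - ¼) = 26*(-5/4) = -65/2 ≈ -32.500)
(85*C(-4))*H = (85*(6*(-4)))*(-65/2) = (85*(-24))*(-65/2) = -2040*(-65/2) = 66300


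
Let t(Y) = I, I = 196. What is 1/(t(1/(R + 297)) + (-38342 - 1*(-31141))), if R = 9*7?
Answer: -1/7005 ≈ -0.00014276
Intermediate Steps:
R = 63
t(Y) = 196
1/(t(1/(R + 297)) + (-38342 - 1*(-31141))) = 1/(196 + (-38342 - 1*(-31141))) = 1/(196 + (-38342 + 31141)) = 1/(196 - 7201) = 1/(-7005) = -1/7005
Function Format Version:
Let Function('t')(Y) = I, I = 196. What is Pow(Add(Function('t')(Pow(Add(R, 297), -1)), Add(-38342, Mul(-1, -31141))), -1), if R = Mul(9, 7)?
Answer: Rational(-1, 7005) ≈ -0.00014276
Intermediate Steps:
R = 63
Function('t')(Y) = 196
Pow(Add(Function('t')(Pow(Add(R, 297), -1)), Add(-38342, Mul(-1, -31141))), -1) = Pow(Add(196, Add(-38342, Mul(-1, -31141))), -1) = Pow(Add(196, Add(-38342, 31141)), -1) = Pow(Add(196, -7201), -1) = Pow(-7005, -1) = Rational(-1, 7005)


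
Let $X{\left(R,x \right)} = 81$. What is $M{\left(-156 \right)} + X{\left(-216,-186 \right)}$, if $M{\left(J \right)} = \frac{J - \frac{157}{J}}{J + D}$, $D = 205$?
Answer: $\frac{594985}{7644} \approx 77.837$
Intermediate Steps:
$M{\left(J \right)} = \frac{J - \frac{157}{J}}{205 + J}$ ($M{\left(J \right)} = \frac{J - \frac{157}{J}}{J + 205} = \frac{J - \frac{157}{J}}{205 + J}$)
$M{\left(-156 \right)} + X{\left(-216,-186 \right)} = \frac{-157 + \left(-156\right)^{2}}{\left(-156\right) \left(205 - 156\right)} + 81 = - \frac{-157 + 24336}{156 \cdot 49} + 81 = \left(- \frac{1}{156}\right) \frac{1}{49} \cdot 24179 + 81 = - \frac{24179}{7644} + 81 = \frac{594985}{7644}$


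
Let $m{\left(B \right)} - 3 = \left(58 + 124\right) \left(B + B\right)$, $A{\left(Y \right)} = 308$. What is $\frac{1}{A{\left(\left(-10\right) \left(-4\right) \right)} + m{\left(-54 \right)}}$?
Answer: $- \frac{1}{19345} \approx -5.1693 \cdot 10^{-5}$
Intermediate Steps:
$m{\left(B \right)} = 3 + 364 B$ ($m{\left(B \right)} = 3 + \left(58 + 124\right) \left(B + B\right) = 3 + 182 \cdot 2 B = 3 + 364 B$)
$\frac{1}{A{\left(\left(-10\right) \left(-4\right) \right)} + m{\left(-54 \right)}} = \frac{1}{308 + \left(3 + 364 \left(-54\right)\right)} = \frac{1}{308 + \left(3 - 19656\right)} = \frac{1}{308 - 19653} = \frac{1}{-19345} = - \frac{1}{19345}$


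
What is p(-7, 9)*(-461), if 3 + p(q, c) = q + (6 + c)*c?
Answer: -57625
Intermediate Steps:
p(q, c) = -3 + q + c*(6 + c) (p(q, c) = -3 + (q + (6 + c)*c) = -3 + (q + c*(6 + c)) = -3 + q + c*(6 + c))
p(-7, 9)*(-461) = (-3 - 7 + 9² + 6*9)*(-461) = (-3 - 7 + 81 + 54)*(-461) = 125*(-461) = -57625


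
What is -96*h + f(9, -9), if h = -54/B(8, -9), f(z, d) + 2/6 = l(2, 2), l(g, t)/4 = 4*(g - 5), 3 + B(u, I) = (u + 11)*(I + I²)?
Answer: -60791/1365 ≈ -44.536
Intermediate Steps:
B(u, I) = -3 + (11 + u)*(I + I²) (B(u, I) = -3 + (u + 11)*(I + I²) = -3 + (11 + u)*(I + I²))
l(g, t) = -80 + 16*g (l(g, t) = 4*(4*(g - 5)) = 4*(4*(-5 + g)) = 4*(-20 + 4*g) = -80 + 16*g)
f(z, d) = -145/3 (f(z, d) = -⅓ + (-80 + 16*2) = -⅓ + (-80 + 32) = -⅓ - 48 = -145/3)
h = -18/455 (h = -54/(-3 + 11*(-9) + 11*(-9)² - 9*8 + 8*(-9)²) = -54/(-3 - 99 + 11*81 - 72 + 8*81) = -54/(-3 - 99 + 891 - 72 + 648) = -54/1365 = -54*1/1365 = -18/455 ≈ -0.039560)
-96*h + f(9, -9) = -96*(-18/455) - 145/3 = 1728/455 - 145/3 = -60791/1365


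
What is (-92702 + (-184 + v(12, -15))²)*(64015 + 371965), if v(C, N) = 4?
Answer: -26290465960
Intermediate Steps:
(-92702 + (-184 + v(12, -15))²)*(64015 + 371965) = (-92702 + (-184 + 4)²)*(64015 + 371965) = (-92702 + (-180)²)*435980 = (-92702 + 32400)*435980 = -60302*435980 = -26290465960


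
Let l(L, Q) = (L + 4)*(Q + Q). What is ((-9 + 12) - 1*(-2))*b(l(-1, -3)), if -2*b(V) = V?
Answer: 45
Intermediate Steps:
l(L, Q) = 2*Q*(4 + L) (l(L, Q) = (4 + L)*(2*Q) = 2*Q*(4 + L))
b(V) = -V/2
((-9 + 12) - 1*(-2))*b(l(-1, -3)) = ((-9 + 12) - 1*(-2))*(-(-3)*(4 - 1)) = (3 + 2)*(-(-3)*3) = 5*(-½*(-18)) = 5*9 = 45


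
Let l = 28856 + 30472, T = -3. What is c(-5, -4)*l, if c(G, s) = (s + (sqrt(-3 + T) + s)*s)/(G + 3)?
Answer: -355968 + 118656*I*sqrt(6) ≈ -3.5597e+5 + 2.9065e+5*I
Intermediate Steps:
c(G, s) = (s + s*(s + I*sqrt(6)))/(3 + G) (c(G, s) = (s + (sqrt(-3 - 3) + s)*s)/(G + 3) = (s + (sqrt(-6) + s)*s)/(3 + G) = (s + (I*sqrt(6) + s)*s)/(3 + G) = (s + (s + I*sqrt(6))*s)/(3 + G) = (s + s*(s + I*sqrt(6)))/(3 + G))
l = 59328
c(-5, -4)*l = -4*(1 - 4 + I*sqrt(6))/(3 - 5)*59328 = -4*(-3 + I*sqrt(6))/(-2)*59328 = -4*(-1/2)*(-3 + I*sqrt(6))*59328 = (-6 + 2*I*sqrt(6))*59328 = -355968 + 118656*I*sqrt(6)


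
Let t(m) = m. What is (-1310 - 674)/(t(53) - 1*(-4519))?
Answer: -496/1143 ≈ -0.43395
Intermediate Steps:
(-1310 - 674)/(t(53) - 1*(-4519)) = (-1310 - 674)/(53 - 1*(-4519)) = -1984/(53 + 4519) = -1984/4572 = -1984*1/4572 = -496/1143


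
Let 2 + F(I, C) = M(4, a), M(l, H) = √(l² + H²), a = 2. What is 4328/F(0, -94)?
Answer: 541 + 541*√5 ≈ 1750.7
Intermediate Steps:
M(l, H) = √(H² + l²)
F(I, C) = -2 + 2*√5 (F(I, C) = -2 + √(2² + 4²) = -2 + √(4 + 16) = -2 + √20 = -2 + 2*√5)
4328/F(0, -94) = 4328/(-2 + 2*√5)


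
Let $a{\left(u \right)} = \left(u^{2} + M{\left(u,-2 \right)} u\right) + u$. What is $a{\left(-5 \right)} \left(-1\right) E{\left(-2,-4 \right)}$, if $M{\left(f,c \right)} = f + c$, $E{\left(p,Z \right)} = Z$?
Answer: $220$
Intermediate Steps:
$M{\left(f,c \right)} = c + f$
$a{\left(u \right)} = u + u^{2} + u \left(-2 + u\right)$ ($a{\left(u \right)} = \left(u^{2} + \left(-2 + u\right) u\right) + u = \left(u^{2} + u \left(-2 + u\right)\right) + u = u + u^{2} + u \left(-2 + u\right)$)
$a{\left(-5 \right)} \left(-1\right) E{\left(-2,-4 \right)} = - 5 \left(-1 + 2 \left(-5\right)\right) \left(-1\right) \left(-4\right) = - 5 \left(-1 - 10\right) \left(-1\right) \left(-4\right) = \left(-5\right) \left(-11\right) \left(-1\right) \left(-4\right) = 55 \left(-1\right) \left(-4\right) = \left(-55\right) \left(-4\right) = 220$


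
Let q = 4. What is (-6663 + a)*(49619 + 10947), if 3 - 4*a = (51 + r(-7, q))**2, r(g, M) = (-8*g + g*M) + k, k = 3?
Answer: -1010634559/2 ≈ -5.0532e+8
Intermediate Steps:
r(g, M) = 3 - 8*g + M*g (r(g, M) = (-8*g + g*M) + 3 = (-8*g + M*g) + 3 = 3 - 8*g + M*g)
a = -6721/4 (a = 3/4 - (51 + (3 - 8*(-7) + 4*(-7)))**2/4 = 3/4 - (51 + (3 + 56 - 28))**2/4 = 3/4 - (51 + 31)**2/4 = 3/4 - 1/4*82**2 = 3/4 - 1/4*6724 = 3/4 - 1681 = -6721/4 ≈ -1680.3)
(-6663 + a)*(49619 + 10947) = (-6663 - 6721/4)*(49619 + 10947) = -33373/4*60566 = -1010634559/2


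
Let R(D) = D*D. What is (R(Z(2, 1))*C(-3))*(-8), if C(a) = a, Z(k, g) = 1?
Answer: 24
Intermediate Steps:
R(D) = D²
(R(Z(2, 1))*C(-3))*(-8) = (1²*(-3))*(-8) = (1*(-3))*(-8) = -3*(-8) = 24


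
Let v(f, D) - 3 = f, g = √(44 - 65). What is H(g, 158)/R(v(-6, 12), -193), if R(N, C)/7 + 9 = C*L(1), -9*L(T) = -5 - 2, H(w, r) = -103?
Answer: 927/10024 ≈ 0.092478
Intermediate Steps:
g = I*√21 (g = √(-21) = I*√21 ≈ 4.5826*I)
L(T) = 7/9 (L(T) = -(-5 - 2)/9 = -⅑*(-7) = 7/9)
v(f, D) = 3 + f
R(N, C) = -63 + 49*C/9 (R(N, C) = -63 + 7*(C*(7/9)) = -63 + 7*(7*C/9) = -63 + 49*C/9)
H(g, 158)/R(v(-6, 12), -193) = -103/(-63 + (49/9)*(-193)) = -103/(-63 - 9457/9) = -103/(-10024/9) = -103*(-9/10024) = 927/10024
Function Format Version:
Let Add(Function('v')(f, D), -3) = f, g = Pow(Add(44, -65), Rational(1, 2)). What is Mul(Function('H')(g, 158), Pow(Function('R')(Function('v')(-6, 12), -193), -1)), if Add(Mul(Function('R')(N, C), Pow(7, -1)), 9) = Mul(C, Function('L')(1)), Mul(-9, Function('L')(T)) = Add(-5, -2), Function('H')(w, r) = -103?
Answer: Rational(927, 10024) ≈ 0.092478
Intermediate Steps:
g = Mul(I, Pow(21, Rational(1, 2))) (g = Pow(-21, Rational(1, 2)) = Mul(I, Pow(21, Rational(1, 2))) ≈ Mul(4.5826, I))
Function('L')(T) = Rational(7, 9) (Function('L')(T) = Mul(Rational(-1, 9), Add(-5, -2)) = Mul(Rational(-1, 9), -7) = Rational(7, 9))
Function('v')(f, D) = Add(3, f)
Function('R')(N, C) = Add(-63, Mul(Rational(49, 9), C)) (Function('R')(N, C) = Add(-63, Mul(7, Mul(C, Rational(7, 9)))) = Add(-63, Mul(7, Mul(Rational(7, 9), C))) = Add(-63, Mul(Rational(49, 9), C)))
Mul(Function('H')(g, 158), Pow(Function('R')(Function('v')(-6, 12), -193), -1)) = Mul(-103, Pow(Add(-63, Mul(Rational(49, 9), -193)), -1)) = Mul(-103, Pow(Add(-63, Rational(-9457, 9)), -1)) = Mul(-103, Pow(Rational(-10024, 9), -1)) = Mul(-103, Rational(-9, 10024)) = Rational(927, 10024)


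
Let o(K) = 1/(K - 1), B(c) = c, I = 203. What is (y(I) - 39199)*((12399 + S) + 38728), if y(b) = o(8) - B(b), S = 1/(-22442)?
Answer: -316465666379129/157094 ≈ -2.0145e+9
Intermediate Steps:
o(K) = 1/(-1 + K)
S = -1/22442 ≈ -4.4559e-5
y(b) = ⅐ - b (y(b) = 1/(-1 + 8) - b = 1/7 - b = ⅐ - b)
(y(I) - 39199)*((12399 + S) + 38728) = ((⅐ - 1*203) - 39199)*((12399 - 1/22442) + 38728) = ((⅐ - 203) - 39199)*(278258357/22442 + 38728) = (-1420/7 - 39199)*(1147392133/22442) = -275813/7*1147392133/22442 = -316465666379129/157094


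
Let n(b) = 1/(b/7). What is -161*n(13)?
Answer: -1127/13 ≈ -86.692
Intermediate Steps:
n(b) = 7/b (n(b) = 1/(b*(⅐)) = 1/(b/7) = 7/b)
-161*n(13) = -1127/13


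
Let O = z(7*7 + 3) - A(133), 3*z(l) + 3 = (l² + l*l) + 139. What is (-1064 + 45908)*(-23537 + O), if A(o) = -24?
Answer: -971545260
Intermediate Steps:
z(l) = 136/3 + 2*l²/3 (z(l) = -1 + ((l² + l*l) + 139)/3 = -1 + ((l² + l²) + 139)/3 = -1 + (2*l² + 139)/3 = -1 + (139 + 2*l²)/3 = -1 + (139/3 + 2*l²/3) = 136/3 + 2*l²/3)
O = 1872 (O = (136/3 + 2*(7*7 + 3)²/3) - 1*(-24) = (136/3 + 2*(49 + 3)²/3) + 24 = (136/3 + (⅔)*52²) + 24 = (136/3 + (⅔)*2704) + 24 = (136/3 + 5408/3) + 24 = 1848 + 24 = 1872)
(-1064 + 45908)*(-23537 + O) = (-1064 + 45908)*(-23537 + 1872) = 44844*(-21665) = -971545260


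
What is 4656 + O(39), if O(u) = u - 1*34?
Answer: 4661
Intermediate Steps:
O(u) = -34 + u (O(u) = u - 34 = -34 + u)
4656 + O(39) = 4656 + (-34 + 39) = 4656 + 5 = 4661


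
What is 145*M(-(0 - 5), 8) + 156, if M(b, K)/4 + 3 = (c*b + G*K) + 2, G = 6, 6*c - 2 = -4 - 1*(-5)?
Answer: 28866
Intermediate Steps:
c = ½ (c = ⅓ + (-4 - 1*(-5))/6 = ⅓ + (-4 + 5)/6 = ⅓ + (⅙)*1 = ⅓ + ⅙ = ½ ≈ 0.50000)
M(b, K) = -4 + 2*b + 24*K (M(b, K) = -12 + 4*((b/2 + 6*K) + 2) = -12 + 4*(2 + b/2 + 6*K) = -12 + (8 + 2*b + 24*K) = -4 + 2*b + 24*K)
145*M(-(0 - 5), 8) + 156 = 145*(-4 + 2*(-(0 - 5)) + 24*8) + 156 = 145*(-4 + 2*(-1*(-5)) + 192) + 156 = 145*(-4 + 2*5 + 192) + 156 = 145*(-4 + 10 + 192) + 156 = 145*198 + 156 = 28710 + 156 = 28866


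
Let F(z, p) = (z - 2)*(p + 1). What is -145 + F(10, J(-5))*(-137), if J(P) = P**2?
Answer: -28641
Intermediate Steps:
F(z, p) = (1 + p)*(-2 + z) (F(z, p) = (-2 + z)*(1 + p) = (1 + p)*(-2 + z))
-145 + F(10, J(-5))*(-137) = -145 + (-2 + 10 - 2*(-5)**2 + (-5)**2*10)*(-137) = -145 + (-2 + 10 - 2*25 + 25*10)*(-137) = -145 + (-2 + 10 - 50 + 250)*(-137) = -145 + 208*(-137) = -145 - 28496 = -28641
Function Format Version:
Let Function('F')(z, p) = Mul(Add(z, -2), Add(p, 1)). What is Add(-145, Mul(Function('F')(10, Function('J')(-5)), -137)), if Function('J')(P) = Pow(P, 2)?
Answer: -28641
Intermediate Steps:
Function('F')(z, p) = Mul(Add(1, p), Add(-2, z)) (Function('F')(z, p) = Mul(Add(-2, z), Add(1, p)) = Mul(Add(1, p), Add(-2, z)))
Add(-145, Mul(Function('F')(10, Function('J')(-5)), -137)) = Add(-145, Mul(Add(-2, 10, Mul(-2, Pow(-5, 2)), Mul(Pow(-5, 2), 10)), -137)) = Add(-145, Mul(Add(-2, 10, Mul(-2, 25), Mul(25, 10)), -137)) = Add(-145, Mul(Add(-2, 10, -50, 250), -137)) = Add(-145, Mul(208, -137)) = Add(-145, -28496) = -28641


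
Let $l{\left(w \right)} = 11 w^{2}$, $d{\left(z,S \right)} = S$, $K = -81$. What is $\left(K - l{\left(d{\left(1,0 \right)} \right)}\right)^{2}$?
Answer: $6561$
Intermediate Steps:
$\left(K - l{\left(d{\left(1,0 \right)} \right)}\right)^{2} = \left(-81 - 11 \cdot 0^{2}\right)^{2} = \left(-81 - 11 \cdot 0\right)^{2} = \left(-81 - 0\right)^{2} = \left(-81 + 0\right)^{2} = \left(-81\right)^{2} = 6561$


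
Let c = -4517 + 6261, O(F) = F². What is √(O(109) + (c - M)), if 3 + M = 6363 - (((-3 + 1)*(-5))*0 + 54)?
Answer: √7319 ≈ 85.551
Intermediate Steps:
c = 1744
M = 6306 (M = -3 + (6363 - (((-3 + 1)*(-5))*0 + 54)) = -3 + (6363 - (-2*(-5)*0 + 54)) = -3 + (6363 - (10*0 + 54)) = -3 + (6363 - (0 + 54)) = -3 + (6363 - 1*54) = -3 + (6363 - 54) = -3 + 6309 = 6306)
√(O(109) + (c - M)) = √(109² + (1744 - 1*6306)) = √(11881 + (1744 - 6306)) = √(11881 - 4562) = √7319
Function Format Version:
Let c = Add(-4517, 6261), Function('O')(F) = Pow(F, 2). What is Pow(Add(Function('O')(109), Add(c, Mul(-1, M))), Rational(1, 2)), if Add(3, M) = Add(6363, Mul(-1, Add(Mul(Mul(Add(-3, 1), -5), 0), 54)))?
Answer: Pow(7319, Rational(1, 2)) ≈ 85.551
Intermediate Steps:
c = 1744
M = 6306 (M = Add(-3, Add(6363, Mul(-1, Add(Mul(Mul(Add(-3, 1), -5), 0), 54)))) = Add(-3, Add(6363, Mul(-1, Add(Mul(Mul(-2, -5), 0), 54)))) = Add(-3, Add(6363, Mul(-1, Add(Mul(10, 0), 54)))) = Add(-3, Add(6363, Mul(-1, Add(0, 54)))) = Add(-3, Add(6363, Mul(-1, 54))) = Add(-3, Add(6363, -54)) = Add(-3, 6309) = 6306)
Pow(Add(Function('O')(109), Add(c, Mul(-1, M))), Rational(1, 2)) = Pow(Add(Pow(109, 2), Add(1744, Mul(-1, 6306))), Rational(1, 2)) = Pow(Add(11881, Add(1744, -6306)), Rational(1, 2)) = Pow(Add(11881, -4562), Rational(1, 2)) = Pow(7319, Rational(1, 2))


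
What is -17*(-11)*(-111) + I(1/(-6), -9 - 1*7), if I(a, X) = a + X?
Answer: -124639/6 ≈ -20773.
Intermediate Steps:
I(a, X) = X + a
-17*(-11)*(-111) + I(1/(-6), -9 - 1*7) = -17*(-11)*(-111) + ((-9 - 1*7) + 1/(-6)) = 187*(-111) + ((-9 - 7) - ⅙) = -20757 + (-16 - ⅙) = -20757 - 97/6 = -124639/6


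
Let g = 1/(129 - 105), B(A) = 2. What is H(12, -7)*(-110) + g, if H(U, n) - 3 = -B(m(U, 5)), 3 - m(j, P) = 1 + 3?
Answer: -2639/24 ≈ -109.96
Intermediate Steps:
m(j, P) = -1 (m(j, P) = 3 - (1 + 3) = 3 - 1*4 = 3 - 4 = -1)
g = 1/24 ≈ 0.041667
H(U, n) = 1 (H(U, n) = 3 - 1*2 = 3 - 2 = 1)
H(12, -7)*(-110) + g = 1*(-110) + 1/24 = -110 + 1/24 = -2639/24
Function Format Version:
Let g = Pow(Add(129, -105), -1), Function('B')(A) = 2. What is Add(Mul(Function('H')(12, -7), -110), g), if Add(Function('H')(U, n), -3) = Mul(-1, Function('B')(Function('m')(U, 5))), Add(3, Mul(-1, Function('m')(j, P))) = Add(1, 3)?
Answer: Rational(-2639, 24) ≈ -109.96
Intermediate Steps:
Function('m')(j, P) = -1 (Function('m')(j, P) = Add(3, Mul(-1, Add(1, 3))) = Add(3, Mul(-1, 4)) = Add(3, -4) = -1)
g = Rational(1, 24) (g = Pow(24, -1) = Rational(1, 24) ≈ 0.041667)
Function('H')(U, n) = 1 (Function('H')(U, n) = Add(3, Mul(-1, 2)) = Add(3, -2) = 1)
Add(Mul(Function('H')(12, -7), -110), g) = Add(Mul(1, -110), Rational(1, 24)) = Add(-110, Rational(1, 24)) = Rational(-2639, 24)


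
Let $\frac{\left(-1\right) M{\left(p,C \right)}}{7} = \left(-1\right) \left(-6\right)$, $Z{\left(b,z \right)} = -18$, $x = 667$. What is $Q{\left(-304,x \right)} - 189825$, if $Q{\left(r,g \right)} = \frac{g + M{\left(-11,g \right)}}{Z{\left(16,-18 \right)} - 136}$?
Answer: $- \frac{29233675}{154} \approx -1.8983 \cdot 10^{5}$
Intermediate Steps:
$M{\left(p,C \right)} = -42$ ($M{\left(p,C \right)} = - 7 \left(\left(-1\right) \left(-6\right)\right) = \left(-7\right) 6 = -42$)
$Q{\left(r,g \right)} = \frac{3}{11} - \frac{g}{154}$ ($Q{\left(r,g \right)} = \frac{g - 42}{-18 - 136} = \frac{-42 + g}{-154} = \left(-42 + g\right) \left(- \frac{1}{154}\right) = \frac{3}{11} - \frac{g}{154}$)
$Q{\left(-304,x \right)} - 189825 = \left(\frac{3}{11} - \frac{667}{154}\right) - 189825 = - \frac{625}{154} - 189825 = - \frac{29233675}{154}$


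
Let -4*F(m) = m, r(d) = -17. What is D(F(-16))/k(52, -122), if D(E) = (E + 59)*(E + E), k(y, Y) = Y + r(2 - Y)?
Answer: -504/139 ≈ -3.6259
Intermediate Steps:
F(m) = -m/4
k(y, Y) = -17 + Y (k(y, Y) = Y - 17 = -17 + Y)
D(E) = 2*E*(59 + E) (D(E) = (59 + E)*(2*E) = 2*E*(59 + E))
D(F(-16))/k(52, -122) = (2*(-1/4*(-16))*(59 - 1/4*(-16)))/(-17 - 122) = (2*4*(59 + 4))/(-139) = (2*4*63)*(-1/139) = 504*(-1/139) = -504/139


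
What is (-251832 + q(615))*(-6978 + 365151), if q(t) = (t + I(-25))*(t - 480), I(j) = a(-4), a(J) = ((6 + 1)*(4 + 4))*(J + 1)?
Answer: -68585473251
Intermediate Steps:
a(J) = 56 + 56*J (a(J) = (7*8)*(1 + J) = 56*(1 + J) = 56 + 56*J)
I(j) = -168 (I(j) = 56 + 56*(-4) = 56 - 224 = -168)
q(t) = (-480 + t)*(-168 + t) (q(t) = (t - 168)*(t - 480) = (-168 + t)*(-480 + t) = (-480 + t)*(-168 + t))
(-251832 + q(615))*(-6978 + 365151) = (-251832 + (80640 + 615² - 648*615))*(-6978 + 365151) = (-251832 + (80640 + 378225 - 398520))*358173 = (-251832 + 60345)*358173 = -191487*358173 = -68585473251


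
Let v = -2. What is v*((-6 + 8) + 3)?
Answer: -10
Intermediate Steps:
v*((-6 + 8) + 3) = -2*((-6 + 8) + 3) = -2*(2 + 3) = -2*5 = -10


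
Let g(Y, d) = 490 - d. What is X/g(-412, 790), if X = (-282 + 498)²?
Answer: -3888/25 ≈ -155.52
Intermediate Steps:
X = 46656 (X = 216² = 46656)
X/g(-412, 790) = 46656/(490 - 1*790) = 46656/(490 - 790) = 46656/(-300) = 46656*(-1/300) = -3888/25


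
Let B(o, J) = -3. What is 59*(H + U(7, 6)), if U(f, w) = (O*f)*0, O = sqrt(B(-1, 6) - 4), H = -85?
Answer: -5015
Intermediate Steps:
O = I*sqrt(7) (O = sqrt(-3 - 4) = sqrt(-7) = I*sqrt(7) ≈ 2.6458*I)
U(f, w) = 0 (U(f, w) = ((I*sqrt(7))*f)*0 = (I*f*sqrt(7))*0 = 0)
59*(H + U(7, 6)) = 59*(-85 + 0) = 59*(-85) = -5015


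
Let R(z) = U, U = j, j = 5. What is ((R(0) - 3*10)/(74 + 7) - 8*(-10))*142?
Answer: 916610/81 ≈ 11316.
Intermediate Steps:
U = 5
R(z) = 5
((R(0) - 3*10)/(74 + 7) - 8*(-10))*142 = ((5 - 3*10)/(74 + 7) - 8*(-10))*142 = ((5 - 30)/81 + 80)*142 = (-25*1/81 + 80)*142 = (-25/81 + 80)*142 = (6455/81)*142 = 916610/81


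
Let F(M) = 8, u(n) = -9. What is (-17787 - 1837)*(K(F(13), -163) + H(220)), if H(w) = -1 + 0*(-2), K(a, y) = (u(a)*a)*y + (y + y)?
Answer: -223890216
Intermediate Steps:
K(a, y) = 2*y - 9*a*y (K(a, y) = (-9*a)*y + (y + y) = -9*a*y + 2*y = 2*y - 9*a*y)
H(w) = -1 (H(w) = -1 + 0 = -1)
(-17787 - 1837)*(K(F(13), -163) + H(220)) = (-17787 - 1837)*(-163*(2 - 9*8) - 1) = -19624*(-163*(2 - 72) - 1) = -19624*(-163*(-70) - 1) = -19624*(11410 - 1) = -19624*11409 = -223890216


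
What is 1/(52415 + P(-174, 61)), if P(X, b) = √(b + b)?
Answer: 52415/2747332103 - √122/2747332103 ≈ 1.9074e-5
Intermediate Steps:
P(X, b) = √2*√b (P(X, b) = √(2*b) = √2*√b)
1/(52415 + P(-174, 61)) = 1/(52415 + √2*√61) = 1/(52415 + √122)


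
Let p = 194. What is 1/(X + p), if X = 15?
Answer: 1/209 ≈ 0.0047847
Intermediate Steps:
1/(X + p) = 1/(15 + 194) = 1/209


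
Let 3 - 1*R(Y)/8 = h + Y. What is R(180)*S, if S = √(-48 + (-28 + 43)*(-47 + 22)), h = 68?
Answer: -5880*I*√47 ≈ -40311.0*I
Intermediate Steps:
R(Y) = -520 - 8*Y (R(Y) = 24 - 8*(68 + Y) = 24 + (-544 - 8*Y) = -520 - 8*Y)
S = 3*I*√47 (S = √(-48 + 15*(-25)) = √(-48 - 375) = √(-423) = 3*I*√47 ≈ 20.567*I)
R(180)*S = (-520 - 8*180)*(3*I*√47) = (-520 - 1440)*(3*I*√47) = -5880*I*√47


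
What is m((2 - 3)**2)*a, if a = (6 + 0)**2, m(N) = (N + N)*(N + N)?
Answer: 144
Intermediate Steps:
m(N) = 4*N**2 (m(N) = (2*N)*(2*N) = 4*N**2)
a = 36 (a = 6**2 = 36)
m((2 - 3)**2)*a = (4*((2 - 3)**2)**2)*36 = (4*((-1)**2)**2)*36 = (4*1**2)*36 = (4*1)*36 = 4*36 = 144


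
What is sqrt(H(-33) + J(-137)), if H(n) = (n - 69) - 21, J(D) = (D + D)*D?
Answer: sqrt(37415) ≈ 193.43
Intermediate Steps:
J(D) = 2*D**2 (J(D) = (2*D)*D = 2*D**2)
H(n) = -90 + n (H(n) = (-69 + n) - 21 = -90 + n)
sqrt(H(-33) + J(-137)) = sqrt((-90 - 33) + 2*(-137)**2) = sqrt(-123 + 2*18769) = sqrt(-123 + 37538) = sqrt(37415)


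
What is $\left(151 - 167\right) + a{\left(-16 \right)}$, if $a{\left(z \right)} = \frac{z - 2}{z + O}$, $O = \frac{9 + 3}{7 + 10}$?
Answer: $- \frac{1927}{130} \approx -14.823$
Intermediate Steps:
$O = \frac{12}{17} \approx 0.70588$
$a{\left(z \right)} = \frac{-2 + z}{\frac{12}{17} + z}$ ($a{\left(z \right)} = \frac{z - 2}{z + \frac{12}{17}} = \frac{-2 + z}{\frac{12}{17} + z}$)
$\left(151 - 167\right) + a{\left(-16 \right)} = \left(151 - 167\right) + \frac{17 \left(-2 - 16\right)}{12 + 17 \left(-16\right)} = -16 + 17 \frac{1}{12 - 272} \left(-18\right) = -16 + 17 \frac{1}{-260} \left(-18\right) = -16 + 17 \left(- \frac{1}{260}\right) \left(-18\right) = -16 + \frac{153}{130} = - \frac{1927}{130}$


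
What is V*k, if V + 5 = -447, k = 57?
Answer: -25764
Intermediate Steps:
V = -452 (V = -5 - 447 = -452)
V*k = -452*57 = -25764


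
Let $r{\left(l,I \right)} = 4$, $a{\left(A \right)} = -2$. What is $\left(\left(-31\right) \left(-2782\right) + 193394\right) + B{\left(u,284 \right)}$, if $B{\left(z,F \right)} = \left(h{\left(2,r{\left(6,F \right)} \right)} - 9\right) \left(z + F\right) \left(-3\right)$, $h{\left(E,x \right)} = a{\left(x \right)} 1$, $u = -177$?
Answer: $283167$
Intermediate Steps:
$h{\left(E,x \right)} = -2$ ($h{\left(E,x \right)} = \left(-2\right) 1 = -2$)
$B{\left(z,F \right)} = 33 F + 33 z$ ($B{\left(z,F \right)} = \left(-2 - 9\right) \left(z + F\right) \left(-3\right) = - 11 \left(F + z\right) \left(-3\right) = - 11 \left(- 3 F - 3 z\right) = 33 F + 33 z$)
$\left(\left(-31\right) \left(-2782\right) + 193394\right) + B{\left(u,284 \right)} = \left(\left(-31\right) \left(-2782\right) + 193394\right) + \left(33 \cdot 284 + 33 \left(-177\right)\right) = \left(86242 + 193394\right) + \left(9372 - 5841\right) = 279636 + 3531 = 283167$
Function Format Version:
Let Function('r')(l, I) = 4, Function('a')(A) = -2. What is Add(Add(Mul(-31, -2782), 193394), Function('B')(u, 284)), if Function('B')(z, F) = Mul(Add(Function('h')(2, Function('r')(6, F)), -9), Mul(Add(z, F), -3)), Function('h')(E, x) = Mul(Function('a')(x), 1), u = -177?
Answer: 283167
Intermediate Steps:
Function('h')(E, x) = -2 (Function('h')(E, x) = Mul(-2, 1) = -2)
Function('B')(z, F) = Add(Mul(33, F), Mul(33, z)) (Function('B')(z, F) = Mul(Add(-2, -9), Mul(Add(z, F), -3)) = Mul(-11, Mul(Add(F, z), -3)) = Mul(-11, Add(Mul(-3, F), Mul(-3, z))) = Add(Mul(33, F), Mul(33, z)))
Add(Add(Mul(-31, -2782), 193394), Function('B')(u, 284)) = Add(Add(Mul(-31, -2782), 193394), Add(Mul(33, 284), Mul(33, -177))) = Add(Add(86242, 193394), Add(9372, -5841)) = Add(279636, 3531) = 283167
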